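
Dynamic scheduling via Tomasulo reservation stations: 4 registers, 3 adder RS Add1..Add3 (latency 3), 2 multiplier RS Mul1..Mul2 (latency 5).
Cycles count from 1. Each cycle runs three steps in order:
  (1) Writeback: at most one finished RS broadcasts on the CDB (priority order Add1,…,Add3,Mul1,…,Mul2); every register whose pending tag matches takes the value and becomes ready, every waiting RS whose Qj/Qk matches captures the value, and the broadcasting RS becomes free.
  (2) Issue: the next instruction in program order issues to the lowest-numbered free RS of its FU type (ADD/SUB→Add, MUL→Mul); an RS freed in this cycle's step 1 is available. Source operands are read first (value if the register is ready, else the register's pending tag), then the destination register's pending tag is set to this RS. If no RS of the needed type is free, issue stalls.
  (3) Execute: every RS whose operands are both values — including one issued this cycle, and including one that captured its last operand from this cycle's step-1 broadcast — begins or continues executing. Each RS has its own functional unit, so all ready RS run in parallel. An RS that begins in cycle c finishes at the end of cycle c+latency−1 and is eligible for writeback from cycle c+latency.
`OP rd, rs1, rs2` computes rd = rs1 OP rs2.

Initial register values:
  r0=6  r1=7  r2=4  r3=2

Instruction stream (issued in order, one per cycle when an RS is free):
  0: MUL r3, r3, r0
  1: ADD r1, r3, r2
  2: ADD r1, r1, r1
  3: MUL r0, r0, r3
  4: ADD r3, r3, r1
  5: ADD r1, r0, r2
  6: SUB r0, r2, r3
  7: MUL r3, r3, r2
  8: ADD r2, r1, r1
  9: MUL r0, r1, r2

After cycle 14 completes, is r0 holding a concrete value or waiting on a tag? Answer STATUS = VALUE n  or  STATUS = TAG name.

  c1: issue MUL r3<-Mul1  regs: r0:6,r1:7,r2:4,r3:Mul1
  c2: issue ADD r1<-Add1  regs: r0:6,r1:Add1,r2:4,r3:Mul1
  c3: issue ADD r1<-Add2  regs: r0:6,r1:Add2,r2:4,r3:Mul1
  c4: issue MUL r0<-Mul2  regs: r0:Mul2,r1:Add2,r2:4,r3:Mul1
  c5: issue ADD r3<-Add3  regs: r0:Mul2,r1:Add2,r2:4,r3:Add3
  c6: CDB Mul1=12; stall  regs: r0:Mul2,r1:Add2,r2:4,r3:Add3
  c7: stall  regs: r0:Mul2,r1:Add2,r2:4,r3:Add3
  c8: stall  regs: r0:Mul2,r1:Add2,r2:4,r3:Add3
  c9: CDB Add1=16; issue ADD r1<-Add1  regs: r0:Mul2,r1:Add1,r2:4,r3:Add3
  c10: stall  regs: r0:Mul2,r1:Add1,r2:4,r3:Add3
  c11: CDB Mul2=72; stall  regs: r0:72,r1:Add1,r2:4,r3:Add3
  c12: CDB Add2=32; issue SUB r0<-Add2  regs: r0:Add2,r1:Add1,r2:4,r3:Add3
  c13: issue MUL r3<-Mul1  regs: r0:Add2,r1:Add1,r2:4,r3:Mul1
  c14: CDB Add1=76; issue ADD r2<-Add1  regs: r0:Add2,r1:76,r2:Add1,r3:Mul1

STATUS = TAG Add2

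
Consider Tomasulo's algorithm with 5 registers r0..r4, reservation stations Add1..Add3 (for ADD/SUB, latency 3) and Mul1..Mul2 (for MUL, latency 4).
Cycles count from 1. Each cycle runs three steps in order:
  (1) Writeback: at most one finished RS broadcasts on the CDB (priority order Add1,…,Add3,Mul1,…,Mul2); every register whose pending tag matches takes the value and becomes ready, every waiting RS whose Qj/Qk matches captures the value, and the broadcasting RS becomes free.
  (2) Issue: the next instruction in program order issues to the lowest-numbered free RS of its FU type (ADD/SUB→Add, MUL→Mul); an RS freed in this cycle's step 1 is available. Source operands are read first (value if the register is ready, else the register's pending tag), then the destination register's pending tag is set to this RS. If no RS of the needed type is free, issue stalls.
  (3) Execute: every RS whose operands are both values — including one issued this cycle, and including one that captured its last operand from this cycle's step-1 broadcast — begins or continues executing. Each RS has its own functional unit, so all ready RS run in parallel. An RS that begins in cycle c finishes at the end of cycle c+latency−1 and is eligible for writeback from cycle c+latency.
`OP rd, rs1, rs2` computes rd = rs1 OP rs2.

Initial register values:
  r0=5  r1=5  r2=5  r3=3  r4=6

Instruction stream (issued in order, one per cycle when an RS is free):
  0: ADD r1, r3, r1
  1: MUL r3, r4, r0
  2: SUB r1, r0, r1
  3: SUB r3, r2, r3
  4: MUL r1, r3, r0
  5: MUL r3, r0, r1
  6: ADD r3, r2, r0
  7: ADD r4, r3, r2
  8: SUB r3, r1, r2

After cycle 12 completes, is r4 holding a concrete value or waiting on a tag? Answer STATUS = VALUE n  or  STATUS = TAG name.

c1: issue ADD r1<-Add1 | r0:5,r1:Add1,r2:5,r3:3,r4:6
c2: issue MUL r3<-Mul1 | r0:5,r1:Add1,r2:5,r3:Mul1,r4:6
c3: issue SUB r1<-Add2 | r0:5,r1:Add2,r2:5,r3:Mul1,r4:6
c4: CDB Add1=8; issue SUB r3<-Add1 | r0:5,r1:Add2,r2:5,r3:Add1,r4:6
c5: issue MUL r1<-Mul2 | r0:5,r1:Mul2,r2:5,r3:Add1,r4:6
c6: CDB Mul1=30; issue MUL r3<-Mul1 | r0:5,r1:Mul2,r2:5,r3:Mul1,r4:6
c7: CDB Add2=-3; issue ADD r3<-Add2 | r0:5,r1:Mul2,r2:5,r3:Add2,r4:6
c8: issue ADD r4<-Add3 | r0:5,r1:Mul2,r2:5,r3:Add2,r4:Add3
c9: CDB Add1=-25; issue SUB r3<-Add1 | r0:5,r1:Mul2,r2:5,r3:Add1,r4:Add3
c10: CDB Add2=10 | r0:5,r1:Mul2,r2:5,r3:Add1,r4:Add3
c11: - | r0:5,r1:Mul2,r2:5,r3:Add1,r4:Add3
c12: - | r0:5,r1:Mul2,r2:5,r3:Add1,r4:Add3

STATUS = TAG Add3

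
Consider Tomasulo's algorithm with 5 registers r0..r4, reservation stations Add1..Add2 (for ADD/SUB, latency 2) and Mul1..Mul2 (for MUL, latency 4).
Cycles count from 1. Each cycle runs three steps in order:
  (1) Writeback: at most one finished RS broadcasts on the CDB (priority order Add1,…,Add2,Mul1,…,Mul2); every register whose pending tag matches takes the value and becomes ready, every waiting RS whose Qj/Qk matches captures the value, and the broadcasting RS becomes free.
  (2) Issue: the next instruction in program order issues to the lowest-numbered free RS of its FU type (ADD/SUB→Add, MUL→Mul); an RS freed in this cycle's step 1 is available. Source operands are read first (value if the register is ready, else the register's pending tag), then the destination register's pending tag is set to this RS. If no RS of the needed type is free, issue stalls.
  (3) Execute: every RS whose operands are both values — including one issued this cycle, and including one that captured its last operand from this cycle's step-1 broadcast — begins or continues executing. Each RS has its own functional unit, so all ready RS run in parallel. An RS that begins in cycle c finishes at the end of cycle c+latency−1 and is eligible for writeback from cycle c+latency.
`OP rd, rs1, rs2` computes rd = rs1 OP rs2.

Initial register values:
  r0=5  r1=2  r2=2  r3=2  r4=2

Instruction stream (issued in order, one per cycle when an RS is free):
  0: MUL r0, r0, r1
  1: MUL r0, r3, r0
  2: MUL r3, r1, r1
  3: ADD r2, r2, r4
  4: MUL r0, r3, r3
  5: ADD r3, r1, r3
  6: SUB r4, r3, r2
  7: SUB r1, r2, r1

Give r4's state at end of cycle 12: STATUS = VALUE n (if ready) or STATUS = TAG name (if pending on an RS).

STATUS = TAG Add2

cycle 1: issue MUL r0<-Mul1 // r0:Mul1,r1:2,r2:2,r3:2,r4:2
cycle 2: issue MUL r0<-Mul2 // r0:Mul2,r1:2,r2:2,r3:2,r4:2
cycle 3: stall // r0:Mul2,r1:2,r2:2,r3:2,r4:2
cycle 4: stall // r0:Mul2,r1:2,r2:2,r3:2,r4:2
cycle 5: CDB Mul1=10; issue MUL r3<-Mul1 // r0:Mul2,r1:2,r2:2,r3:Mul1,r4:2
cycle 6: issue ADD r2<-Add1 // r0:Mul2,r1:2,r2:Add1,r3:Mul1,r4:2
cycle 7: stall // r0:Mul2,r1:2,r2:Add1,r3:Mul1,r4:2
cycle 8: CDB Add1=4; stall // r0:Mul2,r1:2,r2:4,r3:Mul1,r4:2
cycle 9: CDB Mul1=4; issue MUL r0<-Mul1 // r0:Mul1,r1:2,r2:4,r3:4,r4:2
cycle 10: CDB Mul2=20; issue ADD r3<-Add1 // r0:Mul1,r1:2,r2:4,r3:Add1,r4:2
cycle 11: issue SUB r4<-Add2 // r0:Mul1,r1:2,r2:4,r3:Add1,r4:Add2
cycle 12: CDB Add1=6; issue SUB r1<-Add1 // r0:Mul1,r1:Add1,r2:4,r3:6,r4:Add2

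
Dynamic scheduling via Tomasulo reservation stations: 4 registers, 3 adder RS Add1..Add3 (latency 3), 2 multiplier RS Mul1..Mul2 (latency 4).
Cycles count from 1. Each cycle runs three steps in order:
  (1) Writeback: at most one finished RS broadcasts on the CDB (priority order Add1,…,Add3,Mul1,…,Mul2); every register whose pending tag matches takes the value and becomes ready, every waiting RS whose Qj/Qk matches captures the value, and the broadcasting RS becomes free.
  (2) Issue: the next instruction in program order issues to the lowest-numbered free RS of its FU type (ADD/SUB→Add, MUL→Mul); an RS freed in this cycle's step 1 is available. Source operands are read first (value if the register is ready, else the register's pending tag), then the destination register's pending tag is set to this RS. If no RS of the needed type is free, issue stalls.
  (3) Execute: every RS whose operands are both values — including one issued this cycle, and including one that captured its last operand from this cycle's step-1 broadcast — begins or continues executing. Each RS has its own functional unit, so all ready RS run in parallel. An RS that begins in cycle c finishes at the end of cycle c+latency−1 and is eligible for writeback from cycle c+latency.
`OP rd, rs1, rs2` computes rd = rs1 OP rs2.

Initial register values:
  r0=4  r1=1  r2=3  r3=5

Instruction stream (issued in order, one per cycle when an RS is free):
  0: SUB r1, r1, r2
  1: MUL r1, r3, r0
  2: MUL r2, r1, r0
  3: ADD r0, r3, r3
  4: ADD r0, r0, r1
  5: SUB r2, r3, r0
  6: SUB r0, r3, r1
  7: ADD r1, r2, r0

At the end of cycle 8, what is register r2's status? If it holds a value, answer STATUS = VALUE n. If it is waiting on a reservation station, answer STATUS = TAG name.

STATUS = TAG Add3

c1: issue SUB r1<-Add1 | r0:4,r1:Add1,r2:3,r3:5
c2: issue MUL r1<-Mul1 | r0:4,r1:Mul1,r2:3,r3:5
c3: issue MUL r2<-Mul2 | r0:4,r1:Mul1,r2:Mul2,r3:5
c4: CDB Add1=-2; issue ADD r0<-Add1 | r0:Add1,r1:Mul1,r2:Mul2,r3:5
c5: issue ADD r0<-Add2 | r0:Add2,r1:Mul1,r2:Mul2,r3:5
c6: CDB Mul1=20; issue SUB r2<-Add3 | r0:Add2,r1:20,r2:Add3,r3:5
c7: CDB Add1=10; issue SUB r0<-Add1 | r0:Add1,r1:20,r2:Add3,r3:5
c8: stall | r0:Add1,r1:20,r2:Add3,r3:5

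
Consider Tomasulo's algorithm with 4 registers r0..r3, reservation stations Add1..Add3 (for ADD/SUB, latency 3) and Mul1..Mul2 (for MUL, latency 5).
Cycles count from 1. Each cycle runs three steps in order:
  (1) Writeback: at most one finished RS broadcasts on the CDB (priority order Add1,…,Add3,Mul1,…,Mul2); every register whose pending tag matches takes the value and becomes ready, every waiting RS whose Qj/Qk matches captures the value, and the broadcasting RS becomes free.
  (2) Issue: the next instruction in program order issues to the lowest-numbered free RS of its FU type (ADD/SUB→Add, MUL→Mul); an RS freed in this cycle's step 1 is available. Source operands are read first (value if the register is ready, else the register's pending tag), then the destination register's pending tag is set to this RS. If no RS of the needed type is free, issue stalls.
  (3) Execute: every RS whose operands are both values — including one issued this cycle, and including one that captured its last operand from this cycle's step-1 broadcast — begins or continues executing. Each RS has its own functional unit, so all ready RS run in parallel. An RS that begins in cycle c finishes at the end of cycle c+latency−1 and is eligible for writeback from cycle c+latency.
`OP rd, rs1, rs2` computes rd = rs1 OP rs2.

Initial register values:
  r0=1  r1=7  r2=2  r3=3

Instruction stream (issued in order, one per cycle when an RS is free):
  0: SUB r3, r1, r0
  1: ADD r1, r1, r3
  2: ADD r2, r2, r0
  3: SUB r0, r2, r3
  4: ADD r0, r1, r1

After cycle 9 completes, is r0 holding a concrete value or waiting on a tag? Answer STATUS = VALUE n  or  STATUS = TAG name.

c1: issue SUB r3<-Add1 | r0:1,r1:7,r2:2,r3:Add1
c2: issue ADD r1<-Add2 | r0:1,r1:Add2,r2:2,r3:Add1
c3: issue ADD r2<-Add3 | r0:1,r1:Add2,r2:Add3,r3:Add1
c4: CDB Add1=6; issue SUB r0<-Add1 | r0:Add1,r1:Add2,r2:Add3,r3:6
c5: stall | r0:Add1,r1:Add2,r2:Add3,r3:6
c6: CDB Add3=3; issue ADD r0<-Add3 | r0:Add3,r1:Add2,r2:3,r3:6
c7: CDB Add2=13 | r0:Add3,r1:13,r2:3,r3:6
c8: - | r0:Add3,r1:13,r2:3,r3:6
c9: CDB Add1=-3 | r0:Add3,r1:13,r2:3,r3:6

STATUS = TAG Add3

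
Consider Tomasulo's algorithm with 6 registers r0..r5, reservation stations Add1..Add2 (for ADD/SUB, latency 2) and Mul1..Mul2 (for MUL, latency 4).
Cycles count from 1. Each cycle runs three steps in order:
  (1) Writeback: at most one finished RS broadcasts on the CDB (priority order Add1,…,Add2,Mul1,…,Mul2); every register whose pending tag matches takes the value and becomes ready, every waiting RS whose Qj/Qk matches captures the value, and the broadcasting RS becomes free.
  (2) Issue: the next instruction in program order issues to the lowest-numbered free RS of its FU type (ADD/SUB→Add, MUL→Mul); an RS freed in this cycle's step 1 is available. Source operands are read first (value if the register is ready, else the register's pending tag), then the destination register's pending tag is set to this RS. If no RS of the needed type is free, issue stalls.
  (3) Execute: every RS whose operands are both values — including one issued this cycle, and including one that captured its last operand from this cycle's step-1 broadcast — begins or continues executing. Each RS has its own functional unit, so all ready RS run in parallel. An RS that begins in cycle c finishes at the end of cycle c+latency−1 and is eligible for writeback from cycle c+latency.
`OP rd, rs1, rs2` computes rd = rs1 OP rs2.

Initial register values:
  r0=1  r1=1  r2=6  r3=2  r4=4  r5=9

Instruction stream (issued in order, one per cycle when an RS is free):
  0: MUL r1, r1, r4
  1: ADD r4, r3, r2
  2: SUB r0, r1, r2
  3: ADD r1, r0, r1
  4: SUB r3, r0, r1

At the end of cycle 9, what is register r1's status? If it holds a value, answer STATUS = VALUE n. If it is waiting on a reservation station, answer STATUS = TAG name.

cycle 1: issue MUL r1<-Mul1 // r0:1,r1:Mul1,r2:6,r3:2,r4:4,r5:9
cycle 2: issue ADD r4<-Add1 // r0:1,r1:Mul1,r2:6,r3:2,r4:Add1,r5:9
cycle 3: issue SUB r0<-Add2 // r0:Add2,r1:Mul1,r2:6,r3:2,r4:Add1,r5:9
cycle 4: CDB Add1=8; issue ADD r1<-Add1 // r0:Add2,r1:Add1,r2:6,r3:2,r4:8,r5:9
cycle 5: CDB Mul1=4; stall // r0:Add2,r1:Add1,r2:6,r3:2,r4:8,r5:9
cycle 6: stall // r0:Add2,r1:Add1,r2:6,r3:2,r4:8,r5:9
cycle 7: CDB Add2=-2; issue SUB r3<-Add2 // r0:-2,r1:Add1,r2:6,r3:Add2,r4:8,r5:9
cycle 8: - // r0:-2,r1:Add1,r2:6,r3:Add2,r4:8,r5:9
cycle 9: CDB Add1=2 // r0:-2,r1:2,r2:6,r3:Add2,r4:8,r5:9

STATUS = VALUE 2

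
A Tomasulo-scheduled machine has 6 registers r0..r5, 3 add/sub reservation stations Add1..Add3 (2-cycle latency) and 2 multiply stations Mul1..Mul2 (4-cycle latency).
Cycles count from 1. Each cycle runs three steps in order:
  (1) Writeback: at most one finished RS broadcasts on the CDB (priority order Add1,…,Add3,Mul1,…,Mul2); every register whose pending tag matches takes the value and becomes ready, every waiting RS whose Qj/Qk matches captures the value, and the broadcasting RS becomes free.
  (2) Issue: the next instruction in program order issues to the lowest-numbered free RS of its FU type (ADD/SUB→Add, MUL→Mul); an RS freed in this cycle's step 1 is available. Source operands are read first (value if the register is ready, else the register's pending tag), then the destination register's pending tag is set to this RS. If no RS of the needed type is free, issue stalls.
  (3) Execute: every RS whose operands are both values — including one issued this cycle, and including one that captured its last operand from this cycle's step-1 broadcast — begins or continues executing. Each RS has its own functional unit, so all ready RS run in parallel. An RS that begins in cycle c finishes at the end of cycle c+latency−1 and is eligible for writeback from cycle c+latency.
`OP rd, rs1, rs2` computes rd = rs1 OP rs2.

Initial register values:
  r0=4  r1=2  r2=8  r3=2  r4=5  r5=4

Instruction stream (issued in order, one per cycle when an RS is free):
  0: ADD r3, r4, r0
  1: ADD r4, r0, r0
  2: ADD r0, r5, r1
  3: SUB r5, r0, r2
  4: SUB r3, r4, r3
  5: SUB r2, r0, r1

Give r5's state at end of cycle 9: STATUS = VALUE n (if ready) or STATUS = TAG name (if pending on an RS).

STATUS = VALUE -2

cycle 1: issue ADD r3<-Add1 // r0:4,r1:2,r2:8,r3:Add1,r4:5,r5:4
cycle 2: issue ADD r4<-Add2 // r0:4,r1:2,r2:8,r3:Add1,r4:Add2,r5:4
cycle 3: CDB Add1=9; issue ADD r0<-Add1 // r0:Add1,r1:2,r2:8,r3:9,r4:Add2,r5:4
cycle 4: CDB Add2=8; issue SUB r5<-Add2 // r0:Add1,r1:2,r2:8,r3:9,r4:8,r5:Add2
cycle 5: CDB Add1=6; issue SUB r3<-Add1 // r0:6,r1:2,r2:8,r3:Add1,r4:8,r5:Add2
cycle 6: issue SUB r2<-Add3 // r0:6,r1:2,r2:Add3,r3:Add1,r4:8,r5:Add2
cycle 7: CDB Add1=-1 // r0:6,r1:2,r2:Add3,r3:-1,r4:8,r5:Add2
cycle 8: CDB Add2=-2 // r0:6,r1:2,r2:Add3,r3:-1,r4:8,r5:-2
cycle 9: CDB Add3=4 // r0:6,r1:2,r2:4,r3:-1,r4:8,r5:-2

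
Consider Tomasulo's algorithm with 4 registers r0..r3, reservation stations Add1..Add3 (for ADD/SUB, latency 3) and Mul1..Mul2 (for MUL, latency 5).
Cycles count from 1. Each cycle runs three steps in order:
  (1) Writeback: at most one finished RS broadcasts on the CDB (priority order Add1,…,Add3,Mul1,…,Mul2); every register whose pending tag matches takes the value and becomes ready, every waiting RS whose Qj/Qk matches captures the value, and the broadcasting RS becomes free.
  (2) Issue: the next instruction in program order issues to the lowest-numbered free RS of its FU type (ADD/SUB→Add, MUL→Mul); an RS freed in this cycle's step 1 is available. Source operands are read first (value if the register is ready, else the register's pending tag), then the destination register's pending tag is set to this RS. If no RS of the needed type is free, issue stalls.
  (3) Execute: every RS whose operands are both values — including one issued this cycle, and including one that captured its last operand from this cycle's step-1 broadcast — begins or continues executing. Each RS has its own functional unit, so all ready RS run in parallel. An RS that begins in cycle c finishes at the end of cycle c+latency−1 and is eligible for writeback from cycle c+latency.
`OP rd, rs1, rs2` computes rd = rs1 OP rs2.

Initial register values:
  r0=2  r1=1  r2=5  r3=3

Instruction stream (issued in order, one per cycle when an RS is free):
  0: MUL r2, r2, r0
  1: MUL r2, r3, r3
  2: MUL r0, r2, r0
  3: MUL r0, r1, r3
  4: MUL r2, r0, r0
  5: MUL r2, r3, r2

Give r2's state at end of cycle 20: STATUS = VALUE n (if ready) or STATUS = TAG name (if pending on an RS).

c1: issue MUL r2<-Mul1 | r0:2,r1:1,r2:Mul1,r3:3
c2: issue MUL r2<-Mul2 | r0:2,r1:1,r2:Mul2,r3:3
c3: stall | r0:2,r1:1,r2:Mul2,r3:3
c4: stall | r0:2,r1:1,r2:Mul2,r3:3
c5: stall | r0:2,r1:1,r2:Mul2,r3:3
c6: CDB Mul1=10; issue MUL r0<-Mul1 | r0:Mul1,r1:1,r2:Mul2,r3:3
c7: CDB Mul2=9; issue MUL r0<-Mul2 | r0:Mul2,r1:1,r2:9,r3:3
c8: stall | r0:Mul2,r1:1,r2:9,r3:3
c9: stall | r0:Mul2,r1:1,r2:9,r3:3
c10: stall | r0:Mul2,r1:1,r2:9,r3:3
c11: stall | r0:Mul2,r1:1,r2:9,r3:3
c12: CDB Mul1=18; issue MUL r2<-Mul1 | r0:Mul2,r1:1,r2:Mul1,r3:3
c13: CDB Mul2=3; issue MUL r2<-Mul2 | r0:3,r1:1,r2:Mul2,r3:3
c14: - | r0:3,r1:1,r2:Mul2,r3:3
c15: - | r0:3,r1:1,r2:Mul2,r3:3
c16: - | r0:3,r1:1,r2:Mul2,r3:3
c17: - | r0:3,r1:1,r2:Mul2,r3:3
c18: CDB Mul1=9 | r0:3,r1:1,r2:Mul2,r3:3
c19: - | r0:3,r1:1,r2:Mul2,r3:3
c20: - | r0:3,r1:1,r2:Mul2,r3:3

STATUS = TAG Mul2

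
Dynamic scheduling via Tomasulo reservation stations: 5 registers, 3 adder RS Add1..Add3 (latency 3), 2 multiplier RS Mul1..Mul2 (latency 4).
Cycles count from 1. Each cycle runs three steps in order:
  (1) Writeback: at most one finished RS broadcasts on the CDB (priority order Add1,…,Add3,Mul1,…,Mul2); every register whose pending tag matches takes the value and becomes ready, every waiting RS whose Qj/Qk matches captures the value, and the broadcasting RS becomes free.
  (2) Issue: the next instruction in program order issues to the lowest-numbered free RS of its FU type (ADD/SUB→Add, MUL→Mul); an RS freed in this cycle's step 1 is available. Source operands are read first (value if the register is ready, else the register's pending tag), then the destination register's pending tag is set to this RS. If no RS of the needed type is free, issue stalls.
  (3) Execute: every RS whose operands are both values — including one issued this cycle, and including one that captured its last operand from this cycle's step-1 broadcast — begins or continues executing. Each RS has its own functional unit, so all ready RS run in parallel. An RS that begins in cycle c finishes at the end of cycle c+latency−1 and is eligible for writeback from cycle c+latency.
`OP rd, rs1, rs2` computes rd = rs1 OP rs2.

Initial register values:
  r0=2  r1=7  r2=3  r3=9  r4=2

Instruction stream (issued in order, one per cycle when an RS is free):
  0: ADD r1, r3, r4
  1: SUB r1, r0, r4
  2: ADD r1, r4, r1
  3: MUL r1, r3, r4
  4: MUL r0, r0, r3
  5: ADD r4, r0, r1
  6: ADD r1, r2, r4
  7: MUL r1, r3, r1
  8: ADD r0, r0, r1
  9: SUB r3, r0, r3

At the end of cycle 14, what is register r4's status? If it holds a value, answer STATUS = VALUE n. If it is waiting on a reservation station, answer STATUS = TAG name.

STATUS = VALUE 36

cycle 1: issue ADD r1<-Add1 // r0:2,r1:Add1,r2:3,r3:9,r4:2
cycle 2: issue SUB r1<-Add2 // r0:2,r1:Add2,r2:3,r3:9,r4:2
cycle 3: issue ADD r1<-Add3 // r0:2,r1:Add3,r2:3,r3:9,r4:2
cycle 4: CDB Add1=11; issue MUL r1<-Mul1 // r0:2,r1:Mul1,r2:3,r3:9,r4:2
cycle 5: CDB Add2=0; issue MUL r0<-Mul2 // r0:Mul2,r1:Mul1,r2:3,r3:9,r4:2
cycle 6: issue ADD r4<-Add1 // r0:Mul2,r1:Mul1,r2:3,r3:9,r4:Add1
cycle 7: issue ADD r1<-Add2 // r0:Mul2,r1:Add2,r2:3,r3:9,r4:Add1
cycle 8: CDB Add3=2; stall // r0:Mul2,r1:Add2,r2:3,r3:9,r4:Add1
cycle 9: CDB Mul1=18; issue MUL r1<-Mul1 // r0:Mul2,r1:Mul1,r2:3,r3:9,r4:Add1
cycle 10: CDB Mul2=18; issue ADD r0<-Add3 // r0:Add3,r1:Mul1,r2:3,r3:9,r4:Add1
cycle 11: stall // r0:Add3,r1:Mul1,r2:3,r3:9,r4:Add1
cycle 12: stall // r0:Add3,r1:Mul1,r2:3,r3:9,r4:Add1
cycle 13: CDB Add1=36; issue SUB r3<-Add1 // r0:Add3,r1:Mul1,r2:3,r3:Add1,r4:36
cycle 14: - // r0:Add3,r1:Mul1,r2:3,r3:Add1,r4:36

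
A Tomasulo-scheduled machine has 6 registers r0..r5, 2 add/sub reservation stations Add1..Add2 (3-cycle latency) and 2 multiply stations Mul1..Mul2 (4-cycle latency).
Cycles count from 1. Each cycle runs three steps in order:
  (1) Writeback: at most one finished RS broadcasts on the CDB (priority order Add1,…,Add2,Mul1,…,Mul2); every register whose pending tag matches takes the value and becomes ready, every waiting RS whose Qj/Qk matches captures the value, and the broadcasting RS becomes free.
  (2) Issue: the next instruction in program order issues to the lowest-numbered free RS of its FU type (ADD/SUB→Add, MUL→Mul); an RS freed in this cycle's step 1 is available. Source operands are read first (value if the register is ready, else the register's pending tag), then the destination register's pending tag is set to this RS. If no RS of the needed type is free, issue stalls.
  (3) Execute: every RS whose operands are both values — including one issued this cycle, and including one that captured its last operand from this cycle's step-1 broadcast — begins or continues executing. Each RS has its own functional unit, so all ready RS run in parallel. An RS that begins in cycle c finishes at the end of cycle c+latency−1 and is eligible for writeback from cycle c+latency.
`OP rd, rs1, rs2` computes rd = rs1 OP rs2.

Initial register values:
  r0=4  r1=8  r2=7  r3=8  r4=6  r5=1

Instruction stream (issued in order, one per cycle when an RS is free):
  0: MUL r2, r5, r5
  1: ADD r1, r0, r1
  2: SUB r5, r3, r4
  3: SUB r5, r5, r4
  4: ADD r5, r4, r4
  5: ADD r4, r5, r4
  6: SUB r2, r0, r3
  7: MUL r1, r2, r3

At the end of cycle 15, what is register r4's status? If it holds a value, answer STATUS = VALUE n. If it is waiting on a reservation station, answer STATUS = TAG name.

STATUS = VALUE 18

cycle 1: issue MUL r2<-Mul1 // r0:4,r1:8,r2:Mul1,r3:8,r4:6,r5:1
cycle 2: issue ADD r1<-Add1 // r0:4,r1:Add1,r2:Mul1,r3:8,r4:6,r5:1
cycle 3: issue SUB r5<-Add2 // r0:4,r1:Add1,r2:Mul1,r3:8,r4:6,r5:Add2
cycle 4: stall // r0:4,r1:Add1,r2:Mul1,r3:8,r4:6,r5:Add2
cycle 5: CDB Add1=12; issue SUB r5<-Add1 // r0:4,r1:12,r2:Mul1,r3:8,r4:6,r5:Add1
cycle 6: CDB Add2=2; issue ADD r5<-Add2 // r0:4,r1:12,r2:Mul1,r3:8,r4:6,r5:Add2
cycle 7: CDB Mul1=1; stall // r0:4,r1:12,r2:1,r3:8,r4:6,r5:Add2
cycle 8: stall // r0:4,r1:12,r2:1,r3:8,r4:6,r5:Add2
cycle 9: CDB Add1=-4; issue ADD r4<-Add1 // r0:4,r1:12,r2:1,r3:8,r4:Add1,r5:Add2
cycle 10: CDB Add2=12; issue SUB r2<-Add2 // r0:4,r1:12,r2:Add2,r3:8,r4:Add1,r5:12
cycle 11: issue MUL r1<-Mul1 // r0:4,r1:Mul1,r2:Add2,r3:8,r4:Add1,r5:12
cycle 12: - // r0:4,r1:Mul1,r2:Add2,r3:8,r4:Add1,r5:12
cycle 13: CDB Add1=18 // r0:4,r1:Mul1,r2:Add2,r3:8,r4:18,r5:12
cycle 14: CDB Add2=-4 // r0:4,r1:Mul1,r2:-4,r3:8,r4:18,r5:12
cycle 15: - // r0:4,r1:Mul1,r2:-4,r3:8,r4:18,r5:12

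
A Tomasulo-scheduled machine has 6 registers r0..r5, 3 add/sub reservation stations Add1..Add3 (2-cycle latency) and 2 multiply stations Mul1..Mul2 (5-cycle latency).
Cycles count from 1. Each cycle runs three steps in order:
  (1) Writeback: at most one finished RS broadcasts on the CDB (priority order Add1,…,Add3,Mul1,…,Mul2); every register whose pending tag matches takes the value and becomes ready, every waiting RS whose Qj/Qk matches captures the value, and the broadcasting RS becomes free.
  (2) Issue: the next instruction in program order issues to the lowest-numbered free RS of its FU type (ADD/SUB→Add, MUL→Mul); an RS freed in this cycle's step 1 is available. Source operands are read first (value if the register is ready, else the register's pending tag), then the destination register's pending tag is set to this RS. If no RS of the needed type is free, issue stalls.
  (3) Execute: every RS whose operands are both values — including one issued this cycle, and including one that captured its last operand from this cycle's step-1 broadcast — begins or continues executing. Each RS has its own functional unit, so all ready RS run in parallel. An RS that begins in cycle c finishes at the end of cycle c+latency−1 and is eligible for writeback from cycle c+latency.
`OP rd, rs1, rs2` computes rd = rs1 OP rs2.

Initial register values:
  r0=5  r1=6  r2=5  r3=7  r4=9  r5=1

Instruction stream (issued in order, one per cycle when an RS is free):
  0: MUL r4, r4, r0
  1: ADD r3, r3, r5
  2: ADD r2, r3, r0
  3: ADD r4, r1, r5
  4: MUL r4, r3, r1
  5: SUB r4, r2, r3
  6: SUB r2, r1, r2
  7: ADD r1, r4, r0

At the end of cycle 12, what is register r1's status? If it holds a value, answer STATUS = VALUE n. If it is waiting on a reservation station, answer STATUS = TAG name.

cycle 1: issue MUL r4<-Mul1 // r0:5,r1:6,r2:5,r3:7,r4:Mul1,r5:1
cycle 2: issue ADD r3<-Add1 // r0:5,r1:6,r2:5,r3:Add1,r4:Mul1,r5:1
cycle 3: issue ADD r2<-Add2 // r0:5,r1:6,r2:Add2,r3:Add1,r4:Mul1,r5:1
cycle 4: CDB Add1=8; issue ADD r4<-Add1 // r0:5,r1:6,r2:Add2,r3:8,r4:Add1,r5:1
cycle 5: issue MUL r4<-Mul2 // r0:5,r1:6,r2:Add2,r3:8,r4:Mul2,r5:1
cycle 6: CDB Add1=7; issue SUB r4<-Add1 // r0:5,r1:6,r2:Add2,r3:8,r4:Add1,r5:1
cycle 7: CDB Add2=13; issue SUB r2<-Add2 // r0:5,r1:6,r2:Add2,r3:8,r4:Add1,r5:1
cycle 8: CDB Mul1=45; issue ADD r1<-Add3 // r0:5,r1:Add3,r2:Add2,r3:8,r4:Add1,r5:1
cycle 9: CDB Add1=5 // r0:5,r1:Add3,r2:Add2,r3:8,r4:5,r5:1
cycle 10: CDB Add2=-7 // r0:5,r1:Add3,r2:-7,r3:8,r4:5,r5:1
cycle 11: CDB Add3=10 // r0:5,r1:10,r2:-7,r3:8,r4:5,r5:1
cycle 12: CDB Mul2=48 // r0:5,r1:10,r2:-7,r3:8,r4:5,r5:1

STATUS = VALUE 10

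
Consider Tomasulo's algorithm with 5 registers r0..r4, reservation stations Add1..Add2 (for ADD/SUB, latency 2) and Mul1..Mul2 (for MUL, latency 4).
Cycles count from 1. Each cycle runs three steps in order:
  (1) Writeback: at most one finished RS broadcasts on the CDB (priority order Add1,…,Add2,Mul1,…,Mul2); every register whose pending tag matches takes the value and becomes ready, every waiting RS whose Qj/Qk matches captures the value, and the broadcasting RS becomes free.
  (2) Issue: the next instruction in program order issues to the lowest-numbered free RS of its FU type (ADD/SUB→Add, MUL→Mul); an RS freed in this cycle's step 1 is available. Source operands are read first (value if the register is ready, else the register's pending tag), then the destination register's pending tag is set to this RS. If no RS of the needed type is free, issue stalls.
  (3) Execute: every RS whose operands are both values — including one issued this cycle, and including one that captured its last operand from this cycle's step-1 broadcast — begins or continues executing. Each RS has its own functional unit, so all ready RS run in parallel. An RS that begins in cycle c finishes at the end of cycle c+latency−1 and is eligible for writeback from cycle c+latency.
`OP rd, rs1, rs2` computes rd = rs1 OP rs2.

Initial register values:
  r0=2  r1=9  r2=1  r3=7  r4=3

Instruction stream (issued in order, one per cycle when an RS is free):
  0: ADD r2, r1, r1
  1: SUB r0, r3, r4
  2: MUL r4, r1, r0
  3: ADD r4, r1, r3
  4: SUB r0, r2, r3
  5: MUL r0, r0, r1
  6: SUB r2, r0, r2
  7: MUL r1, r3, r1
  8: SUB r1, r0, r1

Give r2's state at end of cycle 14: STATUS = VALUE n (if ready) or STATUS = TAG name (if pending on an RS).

STATUS = VALUE 81

c1: issue ADD r2<-Add1 | r0:2,r1:9,r2:Add1,r3:7,r4:3
c2: issue SUB r0<-Add2 | r0:Add2,r1:9,r2:Add1,r3:7,r4:3
c3: CDB Add1=18; issue MUL r4<-Mul1 | r0:Add2,r1:9,r2:18,r3:7,r4:Mul1
c4: CDB Add2=4; issue ADD r4<-Add1 | r0:4,r1:9,r2:18,r3:7,r4:Add1
c5: issue SUB r0<-Add2 | r0:Add2,r1:9,r2:18,r3:7,r4:Add1
c6: CDB Add1=16; issue MUL r0<-Mul2 | r0:Mul2,r1:9,r2:18,r3:7,r4:16
c7: CDB Add2=11; issue SUB r2<-Add1 | r0:Mul2,r1:9,r2:Add1,r3:7,r4:16
c8: CDB Mul1=36; issue MUL r1<-Mul1 | r0:Mul2,r1:Mul1,r2:Add1,r3:7,r4:16
c9: issue SUB r1<-Add2 | r0:Mul2,r1:Add2,r2:Add1,r3:7,r4:16
c10: - | r0:Mul2,r1:Add2,r2:Add1,r3:7,r4:16
c11: CDB Mul2=99 | r0:99,r1:Add2,r2:Add1,r3:7,r4:16
c12: CDB Mul1=63 | r0:99,r1:Add2,r2:Add1,r3:7,r4:16
c13: CDB Add1=81 | r0:99,r1:Add2,r2:81,r3:7,r4:16
c14: CDB Add2=36 | r0:99,r1:36,r2:81,r3:7,r4:16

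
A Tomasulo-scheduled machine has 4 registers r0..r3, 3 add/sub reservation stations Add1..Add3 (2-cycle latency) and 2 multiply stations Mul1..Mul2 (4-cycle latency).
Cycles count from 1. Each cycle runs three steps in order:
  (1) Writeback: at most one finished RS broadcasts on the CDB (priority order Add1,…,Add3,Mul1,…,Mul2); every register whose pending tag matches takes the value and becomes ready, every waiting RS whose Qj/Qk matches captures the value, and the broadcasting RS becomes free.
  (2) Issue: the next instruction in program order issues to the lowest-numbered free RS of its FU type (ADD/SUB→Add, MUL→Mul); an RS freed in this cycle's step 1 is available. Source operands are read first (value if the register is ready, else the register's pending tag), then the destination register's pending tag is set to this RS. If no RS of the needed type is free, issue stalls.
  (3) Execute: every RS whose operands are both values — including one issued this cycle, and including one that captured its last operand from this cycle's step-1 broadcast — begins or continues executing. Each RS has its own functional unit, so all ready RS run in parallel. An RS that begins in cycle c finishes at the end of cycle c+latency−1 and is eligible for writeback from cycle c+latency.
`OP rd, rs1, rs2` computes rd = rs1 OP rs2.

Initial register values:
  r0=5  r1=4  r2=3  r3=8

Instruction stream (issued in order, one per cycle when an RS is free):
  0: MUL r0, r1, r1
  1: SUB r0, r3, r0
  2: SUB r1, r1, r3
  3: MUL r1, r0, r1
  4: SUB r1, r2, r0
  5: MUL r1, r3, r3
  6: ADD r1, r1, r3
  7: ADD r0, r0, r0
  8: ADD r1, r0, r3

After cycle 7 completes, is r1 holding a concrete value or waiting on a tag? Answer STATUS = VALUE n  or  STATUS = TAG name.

c1: issue MUL r0<-Mul1 | r0:Mul1,r1:4,r2:3,r3:8
c2: issue SUB r0<-Add1 | r0:Add1,r1:4,r2:3,r3:8
c3: issue SUB r1<-Add2 | r0:Add1,r1:Add2,r2:3,r3:8
c4: issue MUL r1<-Mul2 | r0:Add1,r1:Mul2,r2:3,r3:8
c5: CDB Add2=-4; issue SUB r1<-Add2 | r0:Add1,r1:Add2,r2:3,r3:8
c6: CDB Mul1=16; issue MUL r1<-Mul1 | r0:Add1,r1:Mul1,r2:3,r3:8
c7: issue ADD r1<-Add3 | r0:Add1,r1:Add3,r2:3,r3:8

STATUS = TAG Add3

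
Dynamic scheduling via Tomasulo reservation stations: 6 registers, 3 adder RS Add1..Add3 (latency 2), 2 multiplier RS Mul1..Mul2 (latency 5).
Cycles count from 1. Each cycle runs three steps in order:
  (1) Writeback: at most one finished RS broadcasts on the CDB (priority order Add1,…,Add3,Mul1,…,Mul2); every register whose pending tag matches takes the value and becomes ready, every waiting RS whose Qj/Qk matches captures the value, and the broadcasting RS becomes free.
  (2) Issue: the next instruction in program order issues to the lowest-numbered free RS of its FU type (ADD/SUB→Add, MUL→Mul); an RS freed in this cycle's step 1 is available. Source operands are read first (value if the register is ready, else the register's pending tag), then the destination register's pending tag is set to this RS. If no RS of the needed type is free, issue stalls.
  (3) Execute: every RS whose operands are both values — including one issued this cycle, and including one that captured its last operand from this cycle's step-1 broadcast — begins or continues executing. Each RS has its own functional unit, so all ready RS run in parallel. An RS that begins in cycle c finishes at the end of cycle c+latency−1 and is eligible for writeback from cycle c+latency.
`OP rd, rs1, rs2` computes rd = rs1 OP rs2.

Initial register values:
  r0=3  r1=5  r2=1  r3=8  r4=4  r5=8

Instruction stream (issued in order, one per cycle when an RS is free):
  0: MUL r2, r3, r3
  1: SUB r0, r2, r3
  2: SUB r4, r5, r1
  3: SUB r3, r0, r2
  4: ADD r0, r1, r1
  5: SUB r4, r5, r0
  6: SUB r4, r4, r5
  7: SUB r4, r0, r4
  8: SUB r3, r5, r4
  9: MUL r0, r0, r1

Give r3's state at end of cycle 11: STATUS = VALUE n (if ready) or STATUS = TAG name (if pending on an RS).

  c1: issue MUL r2<-Mul1  regs: r0:3,r1:5,r2:Mul1,r3:8,r4:4,r5:8
  c2: issue SUB r0<-Add1  regs: r0:Add1,r1:5,r2:Mul1,r3:8,r4:4,r5:8
  c3: issue SUB r4<-Add2  regs: r0:Add1,r1:5,r2:Mul1,r3:8,r4:Add2,r5:8
  c4: issue SUB r3<-Add3  regs: r0:Add1,r1:5,r2:Mul1,r3:Add3,r4:Add2,r5:8
  c5: CDB Add2=3; issue ADD r0<-Add2  regs: r0:Add2,r1:5,r2:Mul1,r3:Add3,r4:3,r5:8
  c6: CDB Mul1=64; stall  regs: r0:Add2,r1:5,r2:64,r3:Add3,r4:3,r5:8
  c7: CDB Add2=10; issue SUB r4<-Add2  regs: r0:10,r1:5,r2:64,r3:Add3,r4:Add2,r5:8
  c8: CDB Add1=56; issue SUB r4<-Add1  regs: r0:10,r1:5,r2:64,r3:Add3,r4:Add1,r5:8
  c9: CDB Add2=-2; issue SUB r4<-Add2  regs: r0:10,r1:5,r2:64,r3:Add3,r4:Add2,r5:8
  c10: CDB Add3=-8; issue SUB r3<-Add3  regs: r0:10,r1:5,r2:64,r3:Add3,r4:Add2,r5:8
  c11: CDB Add1=-10; issue MUL r0<-Mul1  regs: r0:Mul1,r1:5,r2:64,r3:Add3,r4:Add2,r5:8

STATUS = TAG Add3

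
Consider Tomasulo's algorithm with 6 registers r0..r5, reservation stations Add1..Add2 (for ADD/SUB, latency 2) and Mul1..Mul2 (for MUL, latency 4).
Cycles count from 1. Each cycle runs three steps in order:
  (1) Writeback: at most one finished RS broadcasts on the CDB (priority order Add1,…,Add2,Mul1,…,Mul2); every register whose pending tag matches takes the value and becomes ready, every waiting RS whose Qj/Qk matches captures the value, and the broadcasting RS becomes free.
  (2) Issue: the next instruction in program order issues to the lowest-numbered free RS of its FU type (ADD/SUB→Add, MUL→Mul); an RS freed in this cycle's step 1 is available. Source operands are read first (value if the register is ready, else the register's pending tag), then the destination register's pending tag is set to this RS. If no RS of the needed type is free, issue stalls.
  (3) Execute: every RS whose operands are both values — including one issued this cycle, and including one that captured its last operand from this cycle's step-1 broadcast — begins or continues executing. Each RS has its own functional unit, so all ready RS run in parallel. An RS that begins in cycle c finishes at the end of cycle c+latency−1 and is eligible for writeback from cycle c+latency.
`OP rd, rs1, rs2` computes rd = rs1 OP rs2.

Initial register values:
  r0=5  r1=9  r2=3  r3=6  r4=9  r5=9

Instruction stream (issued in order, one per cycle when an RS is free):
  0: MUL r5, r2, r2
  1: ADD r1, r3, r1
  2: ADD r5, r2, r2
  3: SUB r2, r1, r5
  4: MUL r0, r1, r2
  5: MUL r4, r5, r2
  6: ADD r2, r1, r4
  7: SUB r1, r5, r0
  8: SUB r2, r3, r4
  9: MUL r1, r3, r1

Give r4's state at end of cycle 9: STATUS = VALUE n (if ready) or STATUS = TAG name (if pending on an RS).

cycle 1: issue MUL r5<-Mul1 // r0:5,r1:9,r2:3,r3:6,r4:9,r5:Mul1
cycle 2: issue ADD r1<-Add1 // r0:5,r1:Add1,r2:3,r3:6,r4:9,r5:Mul1
cycle 3: issue ADD r5<-Add2 // r0:5,r1:Add1,r2:3,r3:6,r4:9,r5:Add2
cycle 4: CDB Add1=15; issue SUB r2<-Add1 // r0:5,r1:15,r2:Add1,r3:6,r4:9,r5:Add2
cycle 5: CDB Add2=6; issue MUL r0<-Mul2 // r0:Mul2,r1:15,r2:Add1,r3:6,r4:9,r5:6
cycle 6: CDB Mul1=9; issue MUL r4<-Mul1 // r0:Mul2,r1:15,r2:Add1,r3:6,r4:Mul1,r5:6
cycle 7: CDB Add1=9; issue ADD r2<-Add1 // r0:Mul2,r1:15,r2:Add1,r3:6,r4:Mul1,r5:6
cycle 8: issue SUB r1<-Add2 // r0:Mul2,r1:Add2,r2:Add1,r3:6,r4:Mul1,r5:6
cycle 9: stall // r0:Mul2,r1:Add2,r2:Add1,r3:6,r4:Mul1,r5:6

STATUS = TAG Mul1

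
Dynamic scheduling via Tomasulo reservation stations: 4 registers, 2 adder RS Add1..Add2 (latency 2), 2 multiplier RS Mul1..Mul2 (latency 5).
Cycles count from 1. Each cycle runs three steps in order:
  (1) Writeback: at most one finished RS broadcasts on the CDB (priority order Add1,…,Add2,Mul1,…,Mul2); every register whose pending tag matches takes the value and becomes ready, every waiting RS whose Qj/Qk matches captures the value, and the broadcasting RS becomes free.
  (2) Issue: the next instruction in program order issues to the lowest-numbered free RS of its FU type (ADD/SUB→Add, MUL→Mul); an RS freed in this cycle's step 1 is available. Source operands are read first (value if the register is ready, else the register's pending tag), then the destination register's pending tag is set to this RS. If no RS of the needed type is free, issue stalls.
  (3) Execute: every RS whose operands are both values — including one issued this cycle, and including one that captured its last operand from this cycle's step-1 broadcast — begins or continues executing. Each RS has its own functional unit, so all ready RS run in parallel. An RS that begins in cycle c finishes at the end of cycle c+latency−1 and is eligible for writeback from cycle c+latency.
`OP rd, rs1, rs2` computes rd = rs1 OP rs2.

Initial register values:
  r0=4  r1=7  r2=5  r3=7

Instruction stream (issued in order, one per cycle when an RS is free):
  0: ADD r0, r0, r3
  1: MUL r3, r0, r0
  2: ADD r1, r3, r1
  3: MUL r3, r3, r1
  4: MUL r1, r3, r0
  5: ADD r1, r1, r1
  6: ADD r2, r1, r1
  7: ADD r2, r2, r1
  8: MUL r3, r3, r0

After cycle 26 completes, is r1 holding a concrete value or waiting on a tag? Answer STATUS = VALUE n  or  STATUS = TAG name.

STATUS = VALUE 340736

c1: issue ADD r0<-Add1 | r0:Add1,r1:7,r2:5,r3:7
c2: issue MUL r3<-Mul1 | r0:Add1,r1:7,r2:5,r3:Mul1
c3: CDB Add1=11; issue ADD r1<-Add1 | r0:11,r1:Add1,r2:5,r3:Mul1
c4: issue MUL r3<-Mul2 | r0:11,r1:Add1,r2:5,r3:Mul2
c5: stall | r0:11,r1:Add1,r2:5,r3:Mul2
c6: stall | r0:11,r1:Add1,r2:5,r3:Mul2
c7: stall | r0:11,r1:Add1,r2:5,r3:Mul2
c8: CDB Mul1=121; issue MUL r1<-Mul1 | r0:11,r1:Mul1,r2:5,r3:Mul2
c9: issue ADD r1<-Add2 | r0:11,r1:Add2,r2:5,r3:Mul2
c10: CDB Add1=128; issue ADD r2<-Add1 | r0:11,r1:Add2,r2:Add1,r3:Mul2
c11: stall | r0:11,r1:Add2,r2:Add1,r3:Mul2
c12: stall | r0:11,r1:Add2,r2:Add1,r3:Mul2
c13: stall | r0:11,r1:Add2,r2:Add1,r3:Mul2
c14: stall | r0:11,r1:Add2,r2:Add1,r3:Mul2
c15: CDB Mul2=15488; stall | r0:11,r1:Add2,r2:Add1,r3:15488
c16: stall | r0:11,r1:Add2,r2:Add1,r3:15488
c17: stall | r0:11,r1:Add2,r2:Add1,r3:15488
c18: stall | r0:11,r1:Add2,r2:Add1,r3:15488
c19: stall | r0:11,r1:Add2,r2:Add1,r3:15488
c20: CDB Mul1=170368; stall | r0:11,r1:Add2,r2:Add1,r3:15488
c21: stall | r0:11,r1:Add2,r2:Add1,r3:15488
c22: CDB Add2=340736; issue ADD r2<-Add2 | r0:11,r1:340736,r2:Add2,r3:15488
c23: issue MUL r3<-Mul1 | r0:11,r1:340736,r2:Add2,r3:Mul1
c24: CDB Add1=681472 | r0:11,r1:340736,r2:Add2,r3:Mul1
c25: - | r0:11,r1:340736,r2:Add2,r3:Mul1
c26: CDB Add2=1022208 | r0:11,r1:340736,r2:1022208,r3:Mul1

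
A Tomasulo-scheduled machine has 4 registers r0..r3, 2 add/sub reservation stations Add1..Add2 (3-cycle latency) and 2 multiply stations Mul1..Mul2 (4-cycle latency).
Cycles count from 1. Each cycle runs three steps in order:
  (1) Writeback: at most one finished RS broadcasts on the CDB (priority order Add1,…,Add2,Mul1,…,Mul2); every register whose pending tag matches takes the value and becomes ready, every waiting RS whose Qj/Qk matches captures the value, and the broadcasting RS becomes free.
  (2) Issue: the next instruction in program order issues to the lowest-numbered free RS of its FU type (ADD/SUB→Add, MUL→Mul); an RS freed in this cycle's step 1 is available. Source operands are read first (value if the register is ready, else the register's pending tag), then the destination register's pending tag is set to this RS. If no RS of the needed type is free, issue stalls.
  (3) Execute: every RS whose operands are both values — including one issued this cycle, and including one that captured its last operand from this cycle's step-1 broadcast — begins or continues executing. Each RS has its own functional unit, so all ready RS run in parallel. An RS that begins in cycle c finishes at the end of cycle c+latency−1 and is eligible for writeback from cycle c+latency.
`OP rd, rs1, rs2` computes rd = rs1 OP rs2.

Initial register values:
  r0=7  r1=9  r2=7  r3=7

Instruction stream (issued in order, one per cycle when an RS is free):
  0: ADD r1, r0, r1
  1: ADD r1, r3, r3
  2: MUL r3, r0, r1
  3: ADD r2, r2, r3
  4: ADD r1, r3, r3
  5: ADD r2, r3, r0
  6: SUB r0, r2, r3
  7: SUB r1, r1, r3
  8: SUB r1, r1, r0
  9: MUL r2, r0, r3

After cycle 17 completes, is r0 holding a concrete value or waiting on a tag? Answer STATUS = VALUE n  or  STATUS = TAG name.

  c1: issue ADD r1<-Add1  regs: r0:7,r1:Add1,r2:7,r3:7
  c2: issue ADD r1<-Add2  regs: r0:7,r1:Add2,r2:7,r3:7
  c3: issue MUL r3<-Mul1  regs: r0:7,r1:Add2,r2:7,r3:Mul1
  c4: CDB Add1=16; issue ADD r2<-Add1  regs: r0:7,r1:Add2,r2:Add1,r3:Mul1
  c5: CDB Add2=14; issue ADD r1<-Add2  regs: r0:7,r1:Add2,r2:Add1,r3:Mul1
  c6: stall  regs: r0:7,r1:Add2,r2:Add1,r3:Mul1
  c7: stall  regs: r0:7,r1:Add2,r2:Add1,r3:Mul1
  c8: stall  regs: r0:7,r1:Add2,r2:Add1,r3:Mul1
  c9: CDB Mul1=98; stall  regs: r0:7,r1:Add2,r2:Add1,r3:98
  c10: stall  regs: r0:7,r1:Add2,r2:Add1,r3:98
  c11: stall  regs: r0:7,r1:Add2,r2:Add1,r3:98
  c12: CDB Add1=105; issue ADD r2<-Add1  regs: r0:7,r1:Add2,r2:Add1,r3:98
  c13: CDB Add2=196; issue SUB r0<-Add2  regs: r0:Add2,r1:196,r2:Add1,r3:98
  c14: stall  regs: r0:Add2,r1:196,r2:Add1,r3:98
  c15: CDB Add1=105; issue SUB r1<-Add1  regs: r0:Add2,r1:Add1,r2:105,r3:98
  c16: stall  regs: r0:Add2,r1:Add1,r2:105,r3:98
  c17: stall  regs: r0:Add2,r1:Add1,r2:105,r3:98

STATUS = TAG Add2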